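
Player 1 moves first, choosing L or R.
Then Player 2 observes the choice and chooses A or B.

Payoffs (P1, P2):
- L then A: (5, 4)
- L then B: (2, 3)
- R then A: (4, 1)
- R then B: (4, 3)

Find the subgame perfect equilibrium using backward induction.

P1 plays L, P2 plays A after L and B after R; Payoff (5, 4)

Work:
Backward induction:
After L: P2 chooses A → P1 gets 5
After R: P2 chooses B → P1 gets 4
P1 chooses L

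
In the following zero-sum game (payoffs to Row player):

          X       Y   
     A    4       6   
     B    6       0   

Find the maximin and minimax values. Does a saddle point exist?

Maximin = 4, Minimax = 6, Saddle: False

Work:
Row minimums: [4, 0] → maximin = 4
Column maximums: [6, 6] → minimax = 6
No saddle point (maximin ≠ minimax). Mixed strategy needed.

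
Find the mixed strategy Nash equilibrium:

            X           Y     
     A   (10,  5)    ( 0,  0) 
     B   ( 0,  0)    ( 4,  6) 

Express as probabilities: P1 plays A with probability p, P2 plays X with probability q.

p = 0.5455, q = 0.2857

Work:
Find probabilities that make opponent indifferent:
P2 chooses q to make P1 indifferent between A and B
P1 chooses p to make P2 indifferent between X and Y
Mixed NE: P1 plays (A: 0.5455, B: 0.4545), P2 plays (X: 0.2857, Y: 0.7143)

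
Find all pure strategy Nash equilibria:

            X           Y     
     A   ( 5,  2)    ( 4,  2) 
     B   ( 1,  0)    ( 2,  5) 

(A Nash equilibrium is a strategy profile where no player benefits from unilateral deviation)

Nash equilibrium: (A, X), (A, Y)

Work:
Best responses:
  P1 vs X: payoffs [5, 1] → best response A (payoff 5)
  P1 vs Y: payoffs [4, 2] → best response A (payoff 4)
  P2 vs A: payoffs [2, 2] → best response X/Y (payoff 2)
  P2 vs B: payoffs [0, 5] → best response Y (payoff 5)
Mutual best responses: (A,X), (A,Y) → Nash equilibria.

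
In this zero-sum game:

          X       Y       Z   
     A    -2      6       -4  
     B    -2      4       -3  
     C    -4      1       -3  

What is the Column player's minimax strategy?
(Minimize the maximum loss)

Column should play Z, value = -3

Work:
Column player minimizes Row's maximum payoff:
Column X: max payoff to Row = -2
Column Y: max payoff to Row = 6
Column Z: max payoff to Row = -3
Minimum is -3, achieved by column Z.
Minimax strategy: Z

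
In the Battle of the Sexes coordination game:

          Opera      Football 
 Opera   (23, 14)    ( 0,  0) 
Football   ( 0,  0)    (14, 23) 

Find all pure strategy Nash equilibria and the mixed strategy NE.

Pure NE: (Opera, Opera) and (Football, Football); Mixed NE: p = 0.6216, q = 0.3784

Work:
Check pure NE:
(Opera, Opera): (23, 14) - no unilateral deviation beneficial
(Football, Football): (14, 23) - no unilateral deviation beneficial
Mixed NE: P1 plays Opera with p = 0.6216, P2 plays Opera with q = 0.3784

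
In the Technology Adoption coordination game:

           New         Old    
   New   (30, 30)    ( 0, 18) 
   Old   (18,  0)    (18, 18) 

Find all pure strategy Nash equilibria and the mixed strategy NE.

Pure NE: (New, New) and (Old, Old); Mixed NE: p = 0.6, q = 0.6

Work:
Check pure NE:
(New, New): (30, 30) - no unilateral deviation beneficial
(Old, Old): (18, 18) - no unilateral deviation beneficial
Mixed NE: P1 plays New with p = 0.6, P2 plays New with q = 0.6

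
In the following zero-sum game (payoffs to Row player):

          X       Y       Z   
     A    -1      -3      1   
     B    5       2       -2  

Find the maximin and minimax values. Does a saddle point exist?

Maximin = -2, Minimax = 1, Saddle: False

Work:
Row minimums: [-3, -2] → maximin = -2
Column maximums: [5, 2, 1] → minimax = 1
No saddle point (maximin ≠ minimax). Mixed strategy needed.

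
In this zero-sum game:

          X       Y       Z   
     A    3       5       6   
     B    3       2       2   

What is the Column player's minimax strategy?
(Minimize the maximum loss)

Column should play X, value = 3

Work:
Column player minimizes Row's maximum payoff:
Column X: max payoff to Row = 3
Column Y: max payoff to Row = 5
Column Z: max payoff to Row = 6
Minimum is 3, achieved by column X.
Minimax strategy: X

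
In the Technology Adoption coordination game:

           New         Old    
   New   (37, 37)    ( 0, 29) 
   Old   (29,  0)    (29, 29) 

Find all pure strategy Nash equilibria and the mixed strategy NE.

Pure NE: (New, New) and (Old, Old); Mixed NE: p = 0.7838, q = 0.7838

Work:
Check pure NE:
(New, New): (37, 37) - no unilateral deviation beneficial
(Old, Old): (29, 29) - no unilateral deviation beneficial
Mixed NE: P1 plays New with p = 0.7838, P2 plays New with q = 0.7838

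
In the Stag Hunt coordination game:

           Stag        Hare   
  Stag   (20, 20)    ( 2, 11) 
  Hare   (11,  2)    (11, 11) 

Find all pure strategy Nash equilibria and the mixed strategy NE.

Pure NE: (Stag, Stag) and (Hare, Hare); Mixed NE: p = 0.5, q = 0.5

Work:
Check pure NE:
(Stag, Stag): (20, 20) - no unilateral deviation beneficial
(Hare, Hare): (11, 11) - no unilateral deviation beneficial
Mixed NE: P1 plays Stag with p = 0.5, P2 plays Stag with q = 0.5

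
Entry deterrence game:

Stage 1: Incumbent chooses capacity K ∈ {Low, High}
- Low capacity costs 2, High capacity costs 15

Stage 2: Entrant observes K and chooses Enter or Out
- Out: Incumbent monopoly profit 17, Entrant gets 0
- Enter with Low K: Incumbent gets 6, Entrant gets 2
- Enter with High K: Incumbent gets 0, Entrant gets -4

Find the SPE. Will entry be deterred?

SPE: (Low, Enter|Low, Out|High); Entry not deterred. Incumbent net profit = 4, Entrant gets 2

Work:
After Low K: Entrant enters (2 > 0)
After High K: Entrant stays out (-4 < 0)
Incumbent: Low → 6−2=4, High → 17−15=2
Incumbent chooses Low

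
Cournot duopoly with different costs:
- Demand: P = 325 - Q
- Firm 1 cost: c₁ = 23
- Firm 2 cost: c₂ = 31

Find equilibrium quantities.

q₁* = 103.33, q₂* = 95.33

Work:
Reaction: q₁ = (325 - 23 - q₂)/2
Reaction: q₂ = (325 - 31 - q₁)/2
Solve simultaneously:
q₁* = (325 - 2×23 + 31)/3 = 103.33
q₂* = (325 - 2×31 + 23)/3 = 95.33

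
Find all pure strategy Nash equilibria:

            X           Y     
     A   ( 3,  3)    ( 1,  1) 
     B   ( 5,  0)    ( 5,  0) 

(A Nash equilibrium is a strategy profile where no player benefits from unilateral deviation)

Nash equilibrium: (B, X), (B, Y)

Work:
Best responses:
  P1 vs X: payoffs [3, 5] → best response B (payoff 5)
  P1 vs Y: payoffs [1, 5] → best response B (payoff 5)
  P2 vs A: payoffs [3, 1] → best response X (payoff 3)
  P2 vs B: payoffs [0, 0] → best response X/Y (payoff 0)
Mutual best responses: (B,X), (B,Y) → Nash equilibria.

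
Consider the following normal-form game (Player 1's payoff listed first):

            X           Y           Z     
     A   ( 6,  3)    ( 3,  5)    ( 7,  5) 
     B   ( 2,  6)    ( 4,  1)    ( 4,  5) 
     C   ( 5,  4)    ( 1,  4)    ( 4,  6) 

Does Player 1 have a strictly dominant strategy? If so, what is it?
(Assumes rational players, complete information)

No strictly dominant strategy exists for Player 1

Work:
A strategy strictly dominates another if it gives a strictly higher payoff against every opponent action. Compare each pair of P1's strategies column-by-column:
  A vs B: [6 vs 2, 3 vs 4, 7 vs 4] → A does not strictly dominate B (column Y: 3 ≤ 4)
  A vs C: [6 vs 5, 3 vs 1, 7 vs 4] → A strictly dominates C
  B vs A: [2 vs 6, 4 vs 3, 4 vs 7] → B does not strictly dominate A (column X: 2 ≤ 6)
  B vs C: [2 vs 5, 4 vs 1, 4 vs 4] → B does not strictly dominate C (column X: 2 ≤ 5)
  C vs A: [5 vs 6, 1 vs 3, 4 vs 7] → C does not strictly dominate A (column X: 5 ≤ 6)
  C vs B: [5 vs 2, 1 vs 4, 4 vs 4] → C does not strictly dominate B (column Y: 1 ≤ 4)
No single strategy strictly dominates all others → no strictly dominant strategy.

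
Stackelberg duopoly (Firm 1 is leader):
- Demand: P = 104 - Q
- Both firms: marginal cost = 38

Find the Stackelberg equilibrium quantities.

q₁* (leader) = 33.0, q₂* (follower) = 16.5

Work:
Follower's reaction: q₂ = (a - c - q₁)/2
Leader substitutes: π₁ = q₁·(a - q₁ - (a-c-q₁)/2 - c)
FOC: q₁* = (104 - 38)/2 = 33.00
Then: q₂* = (104 - 38 - 33.0)/2 = 16.50
Leader has first-mover advantage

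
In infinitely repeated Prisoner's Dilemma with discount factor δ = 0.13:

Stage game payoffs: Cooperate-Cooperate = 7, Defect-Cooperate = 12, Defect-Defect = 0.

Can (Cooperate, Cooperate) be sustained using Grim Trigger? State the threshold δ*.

δ* = 0.4167; since δ = 0.13 < 0.4167, cooperation cannot be sustained

Work:
For Grim Trigger:
Cooperate forever: 7/(1-δ)
Defect then punished: 12 + 0·δ/(1-δ)
Need: 7/(1-δ) ≥ 12 + 0·δ/(1-δ)
Solving: δ ≥ (T-R)/(T-P) = (12-7)/(12-0) = 0.4167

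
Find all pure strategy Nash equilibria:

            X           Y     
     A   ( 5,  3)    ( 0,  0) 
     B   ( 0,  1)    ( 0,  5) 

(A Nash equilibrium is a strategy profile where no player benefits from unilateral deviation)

Nash equilibrium: (A, X), (B, Y)

Work:
Best responses:
  P1 vs X: payoffs [5, 0] → best response A (payoff 5)
  P1 vs Y: payoffs [0, 0] → best response A/B (payoff 0)
  P2 vs A: payoffs [3, 0] → best response X (payoff 3)
  P2 vs B: payoffs [1, 5] → best response Y (payoff 5)
Mutual best responses: (A,X), (B,Y) → Nash equilibria.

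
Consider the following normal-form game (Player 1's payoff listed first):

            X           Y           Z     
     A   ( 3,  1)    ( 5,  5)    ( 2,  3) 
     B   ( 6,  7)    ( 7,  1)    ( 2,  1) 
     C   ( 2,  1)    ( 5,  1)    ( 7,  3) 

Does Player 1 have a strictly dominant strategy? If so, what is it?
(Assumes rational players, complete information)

No strictly dominant strategy exists for Player 1

Work:
A strategy strictly dominates another if it gives a strictly higher payoff against every opponent action. Compare each pair of P1's strategies column-by-column:
  A vs B: [3 vs 6, 5 vs 7, 2 vs 2] → A does not strictly dominate B (column X: 3 ≤ 6)
  A vs C: [3 vs 2, 5 vs 5, 2 vs 7] → A does not strictly dominate C (column Y: 5 ≤ 5)
  B vs A: [6 vs 3, 7 vs 5, 2 vs 2] → B does not strictly dominate A (column Z: 2 ≤ 2)
  B vs C: [6 vs 2, 7 vs 5, 2 vs 7] → B does not strictly dominate C (column Z: 2 ≤ 7)
  C vs A: [2 vs 3, 5 vs 5, 7 vs 2] → C does not strictly dominate A (column X: 2 ≤ 3)
  C vs B: [2 vs 6, 5 vs 7, 7 vs 2] → C does not strictly dominate B (column X: 2 ≤ 6)
No single strategy strictly dominates all others → no strictly dominant strategy.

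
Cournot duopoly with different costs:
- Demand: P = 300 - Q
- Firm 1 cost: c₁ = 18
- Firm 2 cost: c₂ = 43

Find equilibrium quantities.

q₁* = 102.33, q₂* = 77.33

Work:
Reaction: q₁ = (300 - 18 - q₂)/2
Reaction: q₂ = (300 - 43 - q₁)/2
Solve simultaneously:
q₁* = (300 - 2×18 + 43)/3 = 102.33
q₂* = (300 - 2×43 + 18)/3 = 77.33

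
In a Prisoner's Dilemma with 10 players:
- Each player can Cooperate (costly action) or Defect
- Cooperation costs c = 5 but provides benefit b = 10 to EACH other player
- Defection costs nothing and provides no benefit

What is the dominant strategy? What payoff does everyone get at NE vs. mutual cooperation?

Dominant: Defect; NE payoff = 0; Coop payoff = 85

Work:
Defect dominates (saves cost c = 5, benefit to others is external)
NE: All defect → everyone gets 0
If all cooperate: each receives (9)×10 - 5 = 85
Social dilemma: 85 > 0 but NE gives 0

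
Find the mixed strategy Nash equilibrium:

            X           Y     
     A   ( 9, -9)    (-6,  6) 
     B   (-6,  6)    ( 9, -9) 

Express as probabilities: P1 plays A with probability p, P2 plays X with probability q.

p = 0.5, q = 0.5

Work:
Find probabilities that make opponent indifferent:
P2 chooses q to make P1 indifferent between A and B
P1 chooses p to make P2 indifferent between X and Y
Mixed NE: P1 plays (A: 0.5, B: 0.5), P2 plays (X: 0.5, Y: 0.5)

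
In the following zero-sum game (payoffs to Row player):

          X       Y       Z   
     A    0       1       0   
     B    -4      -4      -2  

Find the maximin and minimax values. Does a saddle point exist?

Maximin = 0, Minimax = 0, Saddle: True

Work:
Row minimums: [0, -4] → maximin = 0
Column maximums: [0, 1, 0] → minimax = 0
Saddle point exists! Game value = 0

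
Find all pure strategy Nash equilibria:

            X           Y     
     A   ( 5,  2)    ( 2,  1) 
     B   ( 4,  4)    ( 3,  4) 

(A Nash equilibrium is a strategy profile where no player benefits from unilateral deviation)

Nash equilibrium: (A, X), (B, Y)

Work:
Best responses:
  P1 vs X: payoffs [5, 4] → best response A (payoff 5)
  P1 vs Y: payoffs [2, 3] → best response B (payoff 3)
  P2 vs A: payoffs [2, 1] → best response X (payoff 2)
  P2 vs B: payoffs [4, 4] → best response X/Y (payoff 4)
Mutual best responses: (A,X), (B,Y) → Nash equilibria.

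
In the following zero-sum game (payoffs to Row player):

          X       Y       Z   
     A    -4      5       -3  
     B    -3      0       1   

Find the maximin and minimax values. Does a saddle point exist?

Maximin = -3, Minimax = -3, Saddle: True

Work:
Row minimums: [-4, -3] → maximin = -3
Column maximums: [-3, 5, 1] → minimax = -3
Saddle point exists! Game value = -3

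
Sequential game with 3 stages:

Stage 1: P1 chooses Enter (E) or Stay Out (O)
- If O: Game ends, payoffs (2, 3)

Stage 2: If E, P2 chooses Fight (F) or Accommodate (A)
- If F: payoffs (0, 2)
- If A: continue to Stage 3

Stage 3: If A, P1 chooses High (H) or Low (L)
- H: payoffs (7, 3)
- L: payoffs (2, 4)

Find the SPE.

SPE: (E, A, H); Outcome (7, 3)

Work:
Stage 3: P1 chooses H (7 vs 2)
Stage 2: P2: F->2, A->3 (anticipating H). Choose A
Stage 1: P1: O->2, E->7 (anticipating A, H). Choose E
SPE path: E -> A -> H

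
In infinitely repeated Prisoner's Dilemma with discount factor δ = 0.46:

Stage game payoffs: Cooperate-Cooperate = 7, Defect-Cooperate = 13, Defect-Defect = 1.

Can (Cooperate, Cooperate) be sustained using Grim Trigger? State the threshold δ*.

δ* = 0.5; since δ = 0.46 < 0.5, cooperation cannot be sustained

Work:
For Grim Trigger:
Cooperate forever: 7/(1-δ)
Defect then punished: 13 + 1·δ/(1-δ)
Need: 7/(1-δ) ≥ 13 + 1·δ/(1-δ)
Solving: δ ≥ (T-R)/(T-P) = (13-7)/(13-1) = 0.5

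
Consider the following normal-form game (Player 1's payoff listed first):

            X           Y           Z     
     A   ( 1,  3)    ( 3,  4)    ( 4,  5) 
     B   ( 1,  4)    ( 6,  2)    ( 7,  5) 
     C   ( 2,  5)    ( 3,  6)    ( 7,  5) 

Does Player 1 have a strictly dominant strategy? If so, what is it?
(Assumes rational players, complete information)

No strictly dominant strategy exists for Player 1

Work:
A strategy strictly dominates another if it gives a strictly higher payoff against every opponent action. Compare each pair of P1's strategies column-by-column:
  A vs B: [1 vs 1, 3 vs 6, 4 vs 7] → A does not strictly dominate B (column X: 1 ≤ 1)
  A vs C: [1 vs 2, 3 vs 3, 4 vs 7] → A does not strictly dominate C (column X: 1 ≤ 2)
  B vs A: [1 vs 1, 6 vs 3, 7 vs 4] → B does not strictly dominate A (column X: 1 ≤ 1)
  B vs C: [1 vs 2, 6 vs 3, 7 vs 7] → B does not strictly dominate C (column X: 1 ≤ 2)
  C vs A: [2 vs 1, 3 vs 3, 7 vs 4] → C does not strictly dominate A (column Y: 3 ≤ 3)
  C vs B: [2 vs 1, 3 vs 6, 7 vs 7] → C does not strictly dominate B (column Y: 3 ≤ 6)
No single strategy strictly dominates all others → no strictly dominant strategy.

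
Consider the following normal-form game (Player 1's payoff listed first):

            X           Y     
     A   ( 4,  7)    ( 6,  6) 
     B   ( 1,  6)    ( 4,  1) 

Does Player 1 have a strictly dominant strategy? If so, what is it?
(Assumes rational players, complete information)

Yes, Player 1's strictly dominant strategy is A

Work:
A strategy strictly dominates another if it gives a strictly higher payoff against every opponent action. Compare each pair of P1's strategies column-by-column:
  A vs B: [4 vs 1, 6 vs 4] → A strictly dominates B
  B vs A: [1 vs 4, 4 vs 6] → B does not strictly dominate A (column X: 1 ≤ 4)
A strictly dominates every other strategy → strictly dominant.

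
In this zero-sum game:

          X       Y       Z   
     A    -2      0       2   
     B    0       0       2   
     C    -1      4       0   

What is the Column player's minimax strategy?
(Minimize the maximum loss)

Column should play X, value = 0

Work:
Column player minimizes Row's maximum payoff:
Column X: max payoff to Row = 0
Column Y: max payoff to Row = 4
Column Z: max payoff to Row = 2
Minimum is 0, achieved by column X.
Minimax strategy: X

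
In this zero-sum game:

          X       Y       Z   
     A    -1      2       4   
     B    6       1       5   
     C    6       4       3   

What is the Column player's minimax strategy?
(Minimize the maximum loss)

Column should play Y, value = 4

Work:
Column player minimizes Row's maximum payoff:
Column X: max payoff to Row = 6
Column Y: max payoff to Row = 4
Column Z: max payoff to Row = 5
Minimum is 4, achieved by column Y.
Minimax strategy: Y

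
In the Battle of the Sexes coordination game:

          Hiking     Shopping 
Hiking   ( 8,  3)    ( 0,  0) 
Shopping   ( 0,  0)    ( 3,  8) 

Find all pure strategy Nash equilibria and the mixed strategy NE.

Pure NE: (Hiking, Hiking) and (Shopping, Shopping); Mixed NE: p = 0.7273, q = 0.2727

Work:
Check pure NE:
(Hiking, Hiking): (8, 3) - no unilateral deviation beneficial
(Shopping, Shopping): (3, 8) - no unilateral deviation beneficial
Mixed NE: P1 plays Hiking with p = 0.7273, P2 plays Hiking with q = 0.2727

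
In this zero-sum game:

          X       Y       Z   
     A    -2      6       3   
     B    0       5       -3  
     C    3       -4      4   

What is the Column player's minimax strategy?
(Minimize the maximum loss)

Column should play X, value = 3

Work:
Column player minimizes Row's maximum payoff:
Column X: max payoff to Row = 3
Column Y: max payoff to Row = 6
Column Z: max payoff to Row = 4
Minimum is 3, achieved by column X.
Minimax strategy: X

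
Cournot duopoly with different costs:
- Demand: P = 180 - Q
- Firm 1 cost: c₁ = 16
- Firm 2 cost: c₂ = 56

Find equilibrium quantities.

q₁* = 68.0, q₂* = 28.0

Work:
Reaction: q₁ = (180 - 16 - q₂)/2
Reaction: q₂ = (180 - 56 - q₁)/2
Solve simultaneously:
q₁* = (180 - 2×16 + 56)/3 = 68.0
q₂* = (180 - 2×56 + 16)/3 = 28.0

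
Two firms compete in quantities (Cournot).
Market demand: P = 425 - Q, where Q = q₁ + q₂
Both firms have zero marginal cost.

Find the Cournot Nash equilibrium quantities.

q₁* = q₂* = 141.67; P* = 141.67

Work:
Profit: π_i = P·q_i = (a - q_i - q_j)·q_i
FOC: ∂π_i/∂q_i = a - 2q_i - q_j = 0
Reaction function: q_i = (425 - q_j)/2
Symmetry: q* = 425/3 = 141.67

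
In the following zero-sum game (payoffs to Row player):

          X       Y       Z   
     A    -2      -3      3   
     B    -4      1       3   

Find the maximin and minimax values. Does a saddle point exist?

Maximin = -3, Minimax = -2, Saddle: False

Work:
Row minimums: [-3, -4] → maximin = -3
Column maximums: [-2, 1, 3] → minimax = -2
No saddle point (maximin ≠ minimax). Mixed strategy needed.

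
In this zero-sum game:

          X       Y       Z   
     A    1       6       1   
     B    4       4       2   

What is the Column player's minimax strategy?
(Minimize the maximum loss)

Column should play Z, value = 2

Work:
Column player minimizes Row's maximum payoff:
Column X: max payoff to Row = 4
Column Y: max payoff to Row = 6
Column Z: max payoff to Row = 2
Minimum is 2, achieved by column Z.
Minimax strategy: Z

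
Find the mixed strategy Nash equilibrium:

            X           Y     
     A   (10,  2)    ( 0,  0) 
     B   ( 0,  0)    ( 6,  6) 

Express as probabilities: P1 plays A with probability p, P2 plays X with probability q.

p = 0.75, q = 0.375

Work:
Find probabilities that make opponent indifferent:
P2 chooses q to make P1 indifferent between A and B
P1 chooses p to make P2 indifferent between X and Y
Mixed NE: P1 plays (A: 0.75, B: 0.25), P2 plays (X: 0.375, Y: 0.625)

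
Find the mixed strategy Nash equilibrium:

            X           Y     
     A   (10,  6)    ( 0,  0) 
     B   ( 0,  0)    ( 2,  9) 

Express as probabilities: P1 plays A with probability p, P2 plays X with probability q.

p = 0.6, q = 0.1667

Work:
Find probabilities that make opponent indifferent:
P2 chooses q to make P1 indifferent between A and B
P1 chooses p to make P2 indifferent between X and Y
Mixed NE: P1 plays (A: 0.6, B: 0.4), P2 plays (X: 0.1667, Y: 0.8333)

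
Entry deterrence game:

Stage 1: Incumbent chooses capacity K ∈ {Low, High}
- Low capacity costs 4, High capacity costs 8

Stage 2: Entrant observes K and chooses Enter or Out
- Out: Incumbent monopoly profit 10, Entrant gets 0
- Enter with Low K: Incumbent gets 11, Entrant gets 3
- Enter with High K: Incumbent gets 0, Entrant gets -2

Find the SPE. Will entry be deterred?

SPE: (Low, Enter|Low, Out|High); Entry not deterred. Incumbent net profit = 7, Entrant gets 3

Work:
After Low K: Entrant enters (3 > 0)
After High K: Entrant stays out (-2 < 0)
Incumbent: Low → 11−4=7, High → 10−8=2
Incumbent chooses Low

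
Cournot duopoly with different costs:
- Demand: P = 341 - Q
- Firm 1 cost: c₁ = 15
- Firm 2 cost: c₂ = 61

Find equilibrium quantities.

q₁* = 124.0, q₂* = 78.0

Work:
Reaction: q₁ = (341 - 15 - q₂)/2
Reaction: q₂ = (341 - 61 - q₁)/2
Solve simultaneously:
q₁* = (341 - 2×15 + 61)/3 = 124.0
q₂* = (341 - 2×61 + 15)/3 = 78.0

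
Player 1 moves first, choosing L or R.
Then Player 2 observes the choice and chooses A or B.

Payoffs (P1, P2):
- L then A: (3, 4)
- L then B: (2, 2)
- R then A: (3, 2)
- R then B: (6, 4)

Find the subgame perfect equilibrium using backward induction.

P1 plays R, P2 plays A after L and B after R; Payoff (6, 4)

Work:
Backward induction:
After L: P2 chooses A → P1 gets 3
After R: P2 chooses B → P1 gets 6
P1 chooses R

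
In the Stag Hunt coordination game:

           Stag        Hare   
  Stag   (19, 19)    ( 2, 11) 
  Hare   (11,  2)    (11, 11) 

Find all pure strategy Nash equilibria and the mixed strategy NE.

Pure NE: (Stag, Stag) and (Hare, Hare); Mixed NE: p = 0.5294, q = 0.5294

Work:
Check pure NE:
(Stag, Stag): (19, 19) - no unilateral deviation beneficial
(Hare, Hare): (11, 11) - no unilateral deviation beneficial
Mixed NE: P1 plays Stag with p = 0.5294, P2 plays Stag with q = 0.5294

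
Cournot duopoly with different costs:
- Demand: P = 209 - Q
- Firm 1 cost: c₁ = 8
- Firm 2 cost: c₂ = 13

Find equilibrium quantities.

q₁* = 68.67, q₂* = 63.67

Work:
Reaction: q₁ = (209 - 8 - q₂)/2
Reaction: q₂ = (209 - 13 - q₁)/2
Solve simultaneously:
q₁* = (209 - 2×8 + 13)/3 = 68.67
q₂* = (209 - 2×13 + 8)/3 = 63.67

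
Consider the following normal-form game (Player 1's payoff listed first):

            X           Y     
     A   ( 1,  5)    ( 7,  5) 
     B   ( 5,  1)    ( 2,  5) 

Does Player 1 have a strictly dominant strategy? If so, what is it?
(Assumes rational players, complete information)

No strictly dominant strategy exists for Player 1

Work:
A strategy strictly dominates another if it gives a strictly higher payoff against every opponent action. Compare each pair of P1's strategies column-by-column:
  A vs B: [1 vs 5, 7 vs 2] → A does not strictly dominate B (column X: 1 ≤ 5)
  B vs A: [5 vs 1, 2 vs 7] → B does not strictly dominate A (column Y: 2 ≤ 7)
No single strategy strictly dominates all others → no strictly dominant strategy.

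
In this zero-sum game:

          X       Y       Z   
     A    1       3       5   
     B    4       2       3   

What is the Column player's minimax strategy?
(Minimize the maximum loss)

Column should play Y, value = 3

Work:
Column player minimizes Row's maximum payoff:
Column X: max payoff to Row = 4
Column Y: max payoff to Row = 3
Column Z: max payoff to Row = 5
Minimum is 3, achieved by column Y.
Minimax strategy: Y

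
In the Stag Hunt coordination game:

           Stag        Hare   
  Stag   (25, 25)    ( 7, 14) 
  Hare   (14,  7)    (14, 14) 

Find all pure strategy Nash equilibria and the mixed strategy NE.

Pure NE: (Stag, Stag) and (Hare, Hare); Mixed NE: p = 0.3889, q = 0.3889

Work:
Check pure NE:
(Stag, Stag): (25, 25) - no unilateral deviation beneficial
(Hare, Hare): (14, 14) - no unilateral deviation beneficial
Mixed NE: P1 plays Stag with p = 0.3889, P2 plays Stag with q = 0.3889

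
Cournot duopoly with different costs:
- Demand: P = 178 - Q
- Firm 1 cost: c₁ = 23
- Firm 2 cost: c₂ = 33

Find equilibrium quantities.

q₁* = 55.0, q₂* = 45.0

Work:
Reaction: q₁ = (178 - 23 - q₂)/2
Reaction: q₂ = (178 - 33 - q₁)/2
Solve simultaneously:
q₁* = (178 - 2×23 + 33)/3 = 55.0
q₂* = (178 - 2×33 + 23)/3 = 45.0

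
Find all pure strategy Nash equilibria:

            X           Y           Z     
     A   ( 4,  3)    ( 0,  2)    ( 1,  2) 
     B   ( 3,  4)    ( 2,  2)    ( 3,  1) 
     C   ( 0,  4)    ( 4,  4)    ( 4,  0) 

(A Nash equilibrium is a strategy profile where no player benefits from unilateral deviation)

Nash equilibrium: (A, X), (C, Y)

Work:
Best responses:
  P1 vs X: payoffs [4, 3, 0] → best response A (payoff 4)
  P1 vs Y: payoffs [0, 2, 4] → best response C (payoff 4)
  P1 vs Z: payoffs [1, 3, 4] → best response C (payoff 4)
  P2 vs A: payoffs [3, 2, 2] → best response X (payoff 3)
  P2 vs B: payoffs [4, 2, 1] → best response X (payoff 4)
  P2 vs C: payoffs [4, 4, 0] → best response X/Y (payoff 4)
Mutual best responses: (A,X), (C,Y) → Nash equilibria.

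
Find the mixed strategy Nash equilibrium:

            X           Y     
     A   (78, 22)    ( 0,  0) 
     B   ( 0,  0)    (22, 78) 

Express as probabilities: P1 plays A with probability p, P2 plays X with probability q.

p = 0.78, q = 0.22

Work:
Find probabilities that make opponent indifferent:
P2 chooses q to make P1 indifferent between A and B
P1 chooses p to make P2 indifferent between X and Y
Mixed NE: P1 plays (A: 0.78, B: 0.22), P2 plays (X: 0.22, Y: 0.78)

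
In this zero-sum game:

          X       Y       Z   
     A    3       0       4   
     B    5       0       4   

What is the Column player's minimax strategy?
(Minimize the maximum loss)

Column should play Y, value = 0

Work:
Column player minimizes Row's maximum payoff:
Column X: max payoff to Row = 5
Column Y: max payoff to Row = 0
Column Z: max payoff to Row = 4
Minimum is 0, achieved by column Y.
Minimax strategy: Y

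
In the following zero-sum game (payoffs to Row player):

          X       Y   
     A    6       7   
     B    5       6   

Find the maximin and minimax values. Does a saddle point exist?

Maximin = 6, Minimax = 6, Saddle: True

Work:
Row minimums: [6, 5] → maximin = 6
Column maximums: [6, 7] → minimax = 6
Saddle point exists! Game value = 6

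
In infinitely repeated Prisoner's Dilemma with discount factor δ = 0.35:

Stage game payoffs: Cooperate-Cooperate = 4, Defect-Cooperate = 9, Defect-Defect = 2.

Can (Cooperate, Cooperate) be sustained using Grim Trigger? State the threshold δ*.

δ* = 0.7143; since δ = 0.35 < 0.7143, cooperation cannot be sustained

Work:
For Grim Trigger:
Cooperate forever: 4/(1-δ)
Defect then punished: 9 + 2·δ/(1-δ)
Need: 4/(1-δ) ≥ 9 + 2·δ/(1-δ)
Solving: δ ≥ (T-R)/(T-P) = (9-4)/(9-2) = 0.7143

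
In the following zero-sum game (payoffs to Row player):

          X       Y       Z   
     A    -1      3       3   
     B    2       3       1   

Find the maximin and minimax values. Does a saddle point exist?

Maximin = 1, Minimax = 2, Saddle: False

Work:
Row minimums: [-1, 1] → maximin = 1
Column maximums: [2, 3, 3] → minimax = 2
No saddle point (maximin ≠ minimax). Mixed strategy needed.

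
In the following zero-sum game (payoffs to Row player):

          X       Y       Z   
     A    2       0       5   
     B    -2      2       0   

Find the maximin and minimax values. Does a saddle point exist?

Maximin = 0, Minimax = 2, Saddle: False

Work:
Row minimums: [0, -2] → maximin = 0
Column maximums: [2, 2, 5] → minimax = 2
No saddle point (maximin ≠ minimax). Mixed strategy needed.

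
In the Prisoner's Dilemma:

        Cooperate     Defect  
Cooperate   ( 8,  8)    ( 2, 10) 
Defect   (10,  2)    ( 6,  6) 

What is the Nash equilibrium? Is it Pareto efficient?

(Defect, Defect) is NE; not Pareto efficient

Work:
Defect dominates Cooperate for both players:
If P2 cooperates: Defect (10) > Cooperate (8)
If P2 defects: Defect (6) > Cooperate (2)
NE: (Defect, Defect) with payoff (6, 6)
But (Cooperate, Cooperate) = (8, 8) Pareto dominates (6, 6)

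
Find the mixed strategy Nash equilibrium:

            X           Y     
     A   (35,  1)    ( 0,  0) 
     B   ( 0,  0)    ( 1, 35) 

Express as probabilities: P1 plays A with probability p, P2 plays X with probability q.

p = 0.9722, q = 0.0278

Work:
Find probabilities that make opponent indifferent:
P2 chooses q to make P1 indifferent between A and B
P1 chooses p to make P2 indifferent between X and Y
Mixed NE: P1 plays (A: 0.9722, B: 0.0278), P2 plays (X: 0.0278, Y: 0.9722)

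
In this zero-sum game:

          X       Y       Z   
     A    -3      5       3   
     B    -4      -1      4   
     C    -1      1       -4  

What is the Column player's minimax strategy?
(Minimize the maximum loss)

Column should play X, value = -1

Work:
Column player minimizes Row's maximum payoff:
Column X: max payoff to Row = -1
Column Y: max payoff to Row = 5
Column Z: max payoff to Row = 4
Minimum is -1, achieved by column X.
Minimax strategy: X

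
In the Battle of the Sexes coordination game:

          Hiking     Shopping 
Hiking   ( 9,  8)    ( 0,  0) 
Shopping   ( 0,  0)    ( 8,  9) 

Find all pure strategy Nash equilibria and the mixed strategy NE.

Pure NE: (Hiking, Hiking) and (Shopping, Shopping); Mixed NE: p = 0.5294, q = 0.4706

Work:
Check pure NE:
(Hiking, Hiking): (9, 8) - no unilateral deviation beneficial
(Shopping, Shopping): (8, 9) - no unilateral deviation beneficial
Mixed NE: P1 plays Hiking with p = 0.5294, P2 plays Hiking with q = 0.4706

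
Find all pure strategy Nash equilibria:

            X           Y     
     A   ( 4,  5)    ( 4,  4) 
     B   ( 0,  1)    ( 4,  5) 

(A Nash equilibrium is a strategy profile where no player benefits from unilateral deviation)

Nash equilibrium: (A, X), (B, Y)

Work:
Best responses:
  P1 vs X: payoffs [4, 0] → best response A (payoff 4)
  P1 vs Y: payoffs [4, 4] → best response A/B (payoff 4)
  P2 vs A: payoffs [5, 4] → best response X (payoff 5)
  P2 vs B: payoffs [1, 5] → best response Y (payoff 5)
Mutual best responses: (A,X), (B,Y) → Nash equilibria.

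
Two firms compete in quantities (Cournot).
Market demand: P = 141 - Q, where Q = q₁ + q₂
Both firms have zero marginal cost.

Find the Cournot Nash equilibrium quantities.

q₁* = q₂* = 47.0; P* = 47.0

Work:
Profit: π_i = P·q_i = (a - q_i - q_j)·q_i
FOC: ∂π_i/∂q_i = a - 2q_i - q_j = 0
Reaction function: q_i = (141 - q_j)/2
Symmetry: q* = 141/3 = 47.0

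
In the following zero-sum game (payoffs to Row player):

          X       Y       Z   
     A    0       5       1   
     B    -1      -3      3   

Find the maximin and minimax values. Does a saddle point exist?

Maximin = 0, Minimax = 0, Saddle: True

Work:
Row minimums: [0, -3] → maximin = 0
Column maximums: [0, 5, 3] → minimax = 0
Saddle point exists! Game value = 0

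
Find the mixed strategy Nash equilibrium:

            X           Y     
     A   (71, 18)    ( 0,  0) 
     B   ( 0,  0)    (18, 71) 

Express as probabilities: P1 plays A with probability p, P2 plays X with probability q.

p = 0.7978, q = 0.2022

Work:
Find probabilities that make opponent indifferent:
P2 chooses q to make P1 indifferent between A and B
P1 chooses p to make P2 indifferent between X and Y
Mixed NE: P1 plays (A: 0.7978, B: 0.2022), P2 plays (X: 0.2022, Y: 0.7978)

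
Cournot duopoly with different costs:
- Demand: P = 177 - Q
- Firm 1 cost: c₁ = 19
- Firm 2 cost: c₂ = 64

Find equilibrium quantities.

q₁* = 67.67, q₂* = 22.67

Work:
Reaction: q₁ = (177 - 19 - q₂)/2
Reaction: q₂ = (177 - 64 - q₁)/2
Solve simultaneously:
q₁* = (177 - 2×19 + 64)/3 = 67.67
q₂* = (177 - 2×64 + 19)/3 = 22.67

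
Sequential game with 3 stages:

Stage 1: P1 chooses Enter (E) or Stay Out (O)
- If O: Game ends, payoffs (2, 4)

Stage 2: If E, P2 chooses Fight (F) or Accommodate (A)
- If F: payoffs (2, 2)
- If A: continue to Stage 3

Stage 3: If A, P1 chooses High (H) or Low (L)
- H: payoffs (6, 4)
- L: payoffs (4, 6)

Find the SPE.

SPE: (E, A, H); Outcome (6, 4)

Work:
Stage 3: P1 chooses H (6 vs 4)
Stage 2: P2: F->2, A->4 (anticipating H). Choose A
Stage 1: P1: O->2, E->6 (anticipating A, H). Choose E
SPE path: E -> A -> H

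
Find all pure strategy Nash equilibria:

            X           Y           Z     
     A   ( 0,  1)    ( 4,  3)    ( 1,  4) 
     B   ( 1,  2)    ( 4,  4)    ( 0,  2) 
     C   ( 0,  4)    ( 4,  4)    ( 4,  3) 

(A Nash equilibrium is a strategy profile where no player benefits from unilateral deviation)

Nash equilibrium: (B, Y), (C, Y)

Work:
Best responses:
  P1 vs X: payoffs [0, 1, 0] → best response B (payoff 1)
  P1 vs Y: payoffs [4, 4, 4] → best response A/B/C (payoff 4)
  P1 vs Z: payoffs [1, 0, 4] → best response C (payoff 4)
  P2 vs A: payoffs [1, 3, 4] → best response Z (payoff 4)
  P2 vs B: payoffs [2, 4, 2] → best response Y (payoff 4)
  P2 vs C: payoffs [4, 4, 3] → best response X/Y (payoff 4)
Mutual best responses: (B,Y), (C,Y) → Nash equilibria.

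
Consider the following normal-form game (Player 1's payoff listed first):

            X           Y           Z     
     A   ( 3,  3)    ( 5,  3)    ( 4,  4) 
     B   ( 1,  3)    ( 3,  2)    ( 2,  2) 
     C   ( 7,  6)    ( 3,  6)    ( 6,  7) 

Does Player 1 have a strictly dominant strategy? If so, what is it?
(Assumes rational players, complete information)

No strictly dominant strategy exists for Player 1

Work:
A strategy strictly dominates another if it gives a strictly higher payoff against every opponent action. Compare each pair of P1's strategies column-by-column:
  A vs B: [3 vs 1, 5 vs 3, 4 vs 2] → A strictly dominates B
  A vs C: [3 vs 7, 5 vs 3, 4 vs 6] → A does not strictly dominate C (column X: 3 ≤ 7)
  B vs A: [1 vs 3, 3 vs 5, 2 vs 4] → B does not strictly dominate A (column X: 1 ≤ 3)
  B vs C: [1 vs 7, 3 vs 3, 2 vs 6] → B does not strictly dominate C (column X: 1 ≤ 7)
  C vs A: [7 vs 3, 3 vs 5, 6 vs 4] → C does not strictly dominate A (column Y: 3 ≤ 5)
  C vs B: [7 vs 1, 3 vs 3, 6 vs 2] → C does not strictly dominate B (column Y: 3 ≤ 3)
No single strategy strictly dominates all others → no strictly dominant strategy.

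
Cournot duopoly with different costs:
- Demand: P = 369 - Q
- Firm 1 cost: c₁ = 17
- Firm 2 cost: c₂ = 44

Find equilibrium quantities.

q₁* = 126.33, q₂* = 99.33

Work:
Reaction: q₁ = (369 - 17 - q₂)/2
Reaction: q₂ = (369 - 44 - q₁)/2
Solve simultaneously:
q₁* = (369 - 2×17 + 44)/3 = 126.33
q₂* = (369 - 2×44 + 17)/3 = 99.33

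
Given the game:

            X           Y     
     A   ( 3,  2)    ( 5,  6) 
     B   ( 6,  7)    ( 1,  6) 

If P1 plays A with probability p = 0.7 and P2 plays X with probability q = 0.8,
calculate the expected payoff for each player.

E[P1] = 3.88, E[P2] = 4.0

Work:
E[P1] = p·q·π₁(A,X) + p·(1-q)·π₁(A,Y) + (1-p)·q·π₁(B,X) + (1-p)·(1-q)·π₁(B,Y)
= 0.7·0.8·3 + 0.7·0.2·5 + 0.3·0.8·6 + 0.3·0.2·1
= 3.88

E[P2] = 4.0 (similar calculation)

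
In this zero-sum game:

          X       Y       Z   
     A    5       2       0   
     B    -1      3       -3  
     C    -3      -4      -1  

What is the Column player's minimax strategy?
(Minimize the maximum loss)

Column should play Z, value = 0

Work:
Column player minimizes Row's maximum payoff:
Column X: max payoff to Row = 5
Column Y: max payoff to Row = 3
Column Z: max payoff to Row = 0
Minimum is 0, achieved by column Z.
Minimax strategy: Z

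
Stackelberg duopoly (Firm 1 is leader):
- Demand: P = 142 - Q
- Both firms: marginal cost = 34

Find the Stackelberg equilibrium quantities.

q₁* (leader) = 54.0, q₂* (follower) = 27.0

Work:
Follower's reaction: q₂ = (a - c - q₁)/2
Leader substitutes: π₁ = q₁·(a - q₁ - (a-c-q₁)/2 - c)
FOC: q₁* = (142 - 34)/2 = 54.00
Then: q₂* = (142 - 34 - 54.0)/2 = 27.00
Leader has first-mover advantage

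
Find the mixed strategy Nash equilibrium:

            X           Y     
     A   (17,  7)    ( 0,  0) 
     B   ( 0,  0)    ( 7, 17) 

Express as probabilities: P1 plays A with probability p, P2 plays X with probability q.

p = 0.7083, q = 0.2917

Work:
Find probabilities that make opponent indifferent:
P2 chooses q to make P1 indifferent between A and B
P1 chooses p to make P2 indifferent between X and Y
Mixed NE: P1 plays (A: 0.7083, B: 0.2917), P2 plays (X: 0.2917, Y: 0.7083)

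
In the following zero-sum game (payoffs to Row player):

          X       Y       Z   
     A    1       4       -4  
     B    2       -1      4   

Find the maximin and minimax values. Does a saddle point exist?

Maximin = -1, Minimax = 2, Saddle: False

Work:
Row minimums: [-4, -1] → maximin = -1
Column maximums: [2, 4, 4] → minimax = 2
No saddle point (maximin ≠ minimax). Mixed strategy needed.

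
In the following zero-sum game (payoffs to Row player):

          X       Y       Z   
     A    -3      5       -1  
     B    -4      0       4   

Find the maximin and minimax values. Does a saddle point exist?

Maximin = -3, Minimax = -3, Saddle: True

Work:
Row minimums: [-3, -4] → maximin = -3
Column maximums: [-3, 5, 4] → minimax = -3
Saddle point exists! Game value = -3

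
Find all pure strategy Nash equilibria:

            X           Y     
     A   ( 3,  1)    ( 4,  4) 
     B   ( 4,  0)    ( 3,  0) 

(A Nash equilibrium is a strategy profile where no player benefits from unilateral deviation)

Nash equilibrium: (A, Y), (B, X)

Work:
Best responses:
  P1 vs X: payoffs [3, 4] → best response B (payoff 4)
  P1 vs Y: payoffs [4, 3] → best response A (payoff 4)
  P2 vs A: payoffs [1, 4] → best response Y (payoff 4)
  P2 vs B: payoffs [0, 0] → best response X/Y (payoff 0)
Mutual best responses: (A,Y), (B,X) → Nash equilibria.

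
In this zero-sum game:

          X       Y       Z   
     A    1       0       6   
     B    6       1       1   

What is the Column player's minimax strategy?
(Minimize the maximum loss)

Column should play Y, value = 1

Work:
Column player minimizes Row's maximum payoff:
Column X: max payoff to Row = 6
Column Y: max payoff to Row = 1
Column Z: max payoff to Row = 6
Minimum is 1, achieved by column Y.
Minimax strategy: Y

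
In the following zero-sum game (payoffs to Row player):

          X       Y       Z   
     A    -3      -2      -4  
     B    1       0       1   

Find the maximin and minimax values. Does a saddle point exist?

Maximin = 0, Minimax = 0, Saddle: True

Work:
Row minimums: [-4, 0] → maximin = 0
Column maximums: [1, 0, 1] → minimax = 0
Saddle point exists! Game value = 0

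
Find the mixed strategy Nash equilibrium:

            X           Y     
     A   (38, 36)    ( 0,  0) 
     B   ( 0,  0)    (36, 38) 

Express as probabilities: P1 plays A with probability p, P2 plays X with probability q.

p = 0.5135, q = 0.4865

Work:
Find probabilities that make opponent indifferent:
P2 chooses q to make P1 indifferent between A and B
P1 chooses p to make P2 indifferent between X and Y
Mixed NE: P1 plays (A: 0.5135, B: 0.4865), P2 plays (X: 0.4865, Y: 0.5135)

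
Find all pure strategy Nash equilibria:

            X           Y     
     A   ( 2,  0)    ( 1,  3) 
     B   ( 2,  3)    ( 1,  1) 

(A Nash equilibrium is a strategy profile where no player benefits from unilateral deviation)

Nash equilibrium: (A, Y), (B, X)

Work:
Best responses:
  P1 vs X: payoffs [2, 2] → best response A/B (payoff 2)
  P1 vs Y: payoffs [1, 1] → best response A/B (payoff 1)
  P2 vs A: payoffs [0, 3] → best response Y (payoff 3)
  P2 vs B: payoffs [3, 1] → best response X (payoff 3)
Mutual best responses: (A,Y), (B,X) → Nash equilibria.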